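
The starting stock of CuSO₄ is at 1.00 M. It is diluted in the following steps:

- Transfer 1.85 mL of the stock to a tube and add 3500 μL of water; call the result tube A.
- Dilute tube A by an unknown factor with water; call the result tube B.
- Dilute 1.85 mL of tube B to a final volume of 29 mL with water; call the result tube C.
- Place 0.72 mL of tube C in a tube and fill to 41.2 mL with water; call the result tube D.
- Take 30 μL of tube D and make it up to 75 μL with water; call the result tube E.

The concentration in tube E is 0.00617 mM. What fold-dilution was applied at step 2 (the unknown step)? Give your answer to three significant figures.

Step 1: 1.85 mL + 3500 μL = 5.35 mL total → factor 5.35/1.85 = 2.8919
Step 2: unknown factor x
Step 3: 1.85 mL brought to 29 mL → factor 29/1.85 = 15.676
Step 4: 0.72 mL brought to 41.2 mL → factor 41.2/0.72 = 57.222
Step 5: 30 μL brought to 75 μL → factor 75/30 = 2.5
Product of known-step factors = 6485
Overall factor = 1.00 M / (0.00617 mM) = 1.6207 × 10^5
x = 1.6207 × 10^5 / 6485 = 25.0

25.0-fold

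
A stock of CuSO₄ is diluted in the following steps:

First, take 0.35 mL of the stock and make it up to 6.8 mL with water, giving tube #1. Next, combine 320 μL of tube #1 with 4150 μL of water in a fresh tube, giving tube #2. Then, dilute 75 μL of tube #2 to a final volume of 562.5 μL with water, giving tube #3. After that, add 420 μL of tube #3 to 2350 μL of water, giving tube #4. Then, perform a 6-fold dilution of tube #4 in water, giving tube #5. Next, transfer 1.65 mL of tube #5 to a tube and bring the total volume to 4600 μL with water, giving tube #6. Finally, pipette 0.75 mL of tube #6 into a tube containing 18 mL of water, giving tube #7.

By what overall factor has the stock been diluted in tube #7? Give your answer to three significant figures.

Step 1: 0.35 mL brought to 6.8 mL → factor 6.8/0.35 = 19.429
Step 2: 320 μL + 4150 μL = 4470 μL total → factor 4470/320 = 13.969
Step 3: 75 μL brought to 562.5 μL → factor 562.5/75 = 7.5
Step 4: 420 μL + 2350 μL = 2770 μL total → factor 2770/420 = 6.5952
Step 5: 6-fold → factor 6
Step 6: 1.65 mL brought to 4600 μL → factor 4.6/1.65 = 2.7879
Step 7: 0.75 mL + 18 mL = 18.75 mL total → factor 18.75/0.75 = 25
Overall dilution factor = 19.429 × 13.969 × 7.5 × 6.5952 × 6 × 2.7879 × 25 = 5.6138 × 10^6

5.61 × 10^6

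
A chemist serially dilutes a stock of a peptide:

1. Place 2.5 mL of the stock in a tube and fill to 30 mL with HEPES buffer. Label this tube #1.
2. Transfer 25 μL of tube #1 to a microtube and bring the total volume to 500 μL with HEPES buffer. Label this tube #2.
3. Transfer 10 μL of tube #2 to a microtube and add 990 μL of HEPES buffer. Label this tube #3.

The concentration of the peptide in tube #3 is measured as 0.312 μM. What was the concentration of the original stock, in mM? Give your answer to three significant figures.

7.49 mM

Step 1: 2.5 mL brought to 30 mL → factor 30/2.5 = 12
Step 2: 25 μL brought to 500 μL → factor 500/25 = 20
Step 3: 10 μL + 990 μL = 1000 μL total → factor 1000/10 = 100
Overall dilution factor = 12 × 20 × 100 = 24000
Stock = 0.312 μM × 24000 = 7488 μM = 7.49 mM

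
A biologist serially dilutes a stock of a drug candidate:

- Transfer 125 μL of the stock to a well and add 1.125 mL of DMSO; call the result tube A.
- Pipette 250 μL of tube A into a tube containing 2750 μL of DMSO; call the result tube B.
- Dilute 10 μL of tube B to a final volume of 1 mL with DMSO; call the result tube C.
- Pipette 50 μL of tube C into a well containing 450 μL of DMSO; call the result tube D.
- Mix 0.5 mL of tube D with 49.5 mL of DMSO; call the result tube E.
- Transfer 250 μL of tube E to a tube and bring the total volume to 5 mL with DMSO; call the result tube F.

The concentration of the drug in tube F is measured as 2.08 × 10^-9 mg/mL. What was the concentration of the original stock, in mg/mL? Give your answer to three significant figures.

0.499 mg/mL

Step 1: 125 μL + 1.125 mL = 1250 μL total → factor 1250/125 = 10
Step 2: 250 μL + 2750 μL = 3000 μL total → factor 3000/250 = 12
Step 3: 10 μL brought to 1 mL → factor 1000/10 = 100
Step 4: 50 μL + 450 μL = 500 μL total → factor 500/50 = 10
Step 5: 0.5 mL + 49.5 mL = 50 mL total → factor 50/0.5 = 100
Step 6: 250 μL brought to 5 mL → factor 5000/250 = 20
Overall dilution factor = 10 × 12 × 100 × 10 × 100 × 20 = 2.4 × 10^8
Stock = 2.08 × 10^-9 mg/mL × 2.4 × 10^8 = 0.499 mg/mL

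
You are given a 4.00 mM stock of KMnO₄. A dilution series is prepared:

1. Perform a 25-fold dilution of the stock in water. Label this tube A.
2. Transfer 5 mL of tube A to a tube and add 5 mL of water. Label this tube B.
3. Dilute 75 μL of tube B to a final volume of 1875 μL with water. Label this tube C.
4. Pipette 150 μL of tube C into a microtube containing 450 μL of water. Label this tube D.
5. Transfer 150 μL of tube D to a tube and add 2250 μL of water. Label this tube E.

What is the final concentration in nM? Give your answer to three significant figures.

50.0 nM

Step 1: 25-fold → factor 25
Step 2: 5 mL + 5 mL = 10 mL total → factor 10/5 = 2
Step 3: 75 μL brought to 1875 μL → factor 1875/75 = 25
Step 4: 150 μL + 450 μL = 600 μL total → factor 600/150 = 4
Step 5: 150 μL + 2250 μL = 2400 μL total → factor 2400/150 = 16
Overall dilution factor = 25 × 2 × 25 × 4 × 16 = 80000
Final = 4.00 mM / 80000 = 5.000 × 10^-5 mM = 50.0 nM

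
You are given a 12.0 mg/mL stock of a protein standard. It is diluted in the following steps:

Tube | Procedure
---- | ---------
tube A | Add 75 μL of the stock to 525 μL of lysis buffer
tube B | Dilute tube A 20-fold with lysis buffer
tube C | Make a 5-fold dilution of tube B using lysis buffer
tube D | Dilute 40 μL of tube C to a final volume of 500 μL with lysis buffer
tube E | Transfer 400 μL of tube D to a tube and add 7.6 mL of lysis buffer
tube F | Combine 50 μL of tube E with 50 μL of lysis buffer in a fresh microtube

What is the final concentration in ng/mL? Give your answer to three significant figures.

30.0 ng/mL

Step 1: 75 μL + 525 μL = 600 μL total → factor 600/75 = 8
Step 2: 20-fold → factor 20
Step 3: 5-fold → factor 5
Step 4: 40 μL brought to 500 μL → factor 500/40 = 12.5
Step 5: 400 μL + 7.6 mL = 8000 μL total → factor 8000/400 = 20
Step 6: 50 μL + 50 μL = 100 μL total → factor 100/50 = 2
Overall dilution factor = 8 × 20 × 5 × 12.5 × 20 × 2 = 4 × 10^5
Final = 12.0 mg/mL / 4 × 10^5 = 3.000 × 10^-5 mg/mL = 30.0 ng/mL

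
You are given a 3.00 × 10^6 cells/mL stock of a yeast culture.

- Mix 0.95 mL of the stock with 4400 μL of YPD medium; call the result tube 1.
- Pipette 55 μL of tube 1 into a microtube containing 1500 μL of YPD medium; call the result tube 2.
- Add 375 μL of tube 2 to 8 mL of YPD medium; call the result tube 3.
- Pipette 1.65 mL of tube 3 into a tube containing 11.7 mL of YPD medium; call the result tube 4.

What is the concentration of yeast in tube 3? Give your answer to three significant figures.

Step 1: 0.95 mL + 4400 μL = 5.35 mL total → factor 5.35/0.95 = 5.6316
Step 2: 55 μL + 1500 μL = 1555 μL total → factor 1555/55 = 28.273
Step 3: 375 μL + 8 mL = 8375 μL total → factor 8375/375 = 22.333
Dilution factor through tube 3 = 5.6316 × 28.273 × 22.333 = 3555.9
[tube 3] = 3.00 × 10^6 cells/mL / 3555.9 = 844 cells/mL

844 cells/mL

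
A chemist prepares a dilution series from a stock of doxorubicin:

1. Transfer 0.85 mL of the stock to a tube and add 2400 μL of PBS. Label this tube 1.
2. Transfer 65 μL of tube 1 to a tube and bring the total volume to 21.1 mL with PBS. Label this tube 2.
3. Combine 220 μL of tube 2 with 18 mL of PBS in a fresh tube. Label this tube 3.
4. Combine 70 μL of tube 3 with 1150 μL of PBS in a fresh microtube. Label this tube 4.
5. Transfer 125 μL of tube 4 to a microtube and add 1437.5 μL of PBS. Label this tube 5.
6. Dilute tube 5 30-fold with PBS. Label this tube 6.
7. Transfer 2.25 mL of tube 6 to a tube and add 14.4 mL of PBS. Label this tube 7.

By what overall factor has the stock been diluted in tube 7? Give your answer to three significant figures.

Step 1: 0.85 mL + 2400 μL = 3.25 mL total → factor 3.25/0.85 = 3.8235
Step 2: 65 μL brought to 21.1 mL → factor 21100/65 = 324.62
Step 3: 220 μL + 18 mL = 18220 μL total → factor 18220/220 = 82.818
Step 4: 70 μL + 1150 μL = 1220 μL total → factor 1220/70 = 17.429
Step 5: 125 μL + 1437.5 μL = 1562.5 μL total → factor 1562.5/125 = 12.5
Step 6: 30-fold → factor 30
Step 7: 2.25 mL + 14.4 mL = 16.65 mL total → factor 16.65/2.25 = 7.4
Overall dilution factor = 3.8235 × 324.62 × 82.818 × 17.429 × 12.5 × 30 × 7.4 = 4.9715 × 10^9

4.97 × 10^9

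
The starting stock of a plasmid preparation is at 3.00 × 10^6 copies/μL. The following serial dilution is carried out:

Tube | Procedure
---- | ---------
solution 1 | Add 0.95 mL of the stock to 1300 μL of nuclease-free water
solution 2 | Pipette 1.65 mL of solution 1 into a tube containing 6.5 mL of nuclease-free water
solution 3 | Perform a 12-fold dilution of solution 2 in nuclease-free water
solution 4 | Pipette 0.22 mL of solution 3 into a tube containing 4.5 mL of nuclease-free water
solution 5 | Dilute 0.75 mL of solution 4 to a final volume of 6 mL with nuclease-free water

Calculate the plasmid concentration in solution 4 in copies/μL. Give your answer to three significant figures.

996 copies/μL

Step 1: 0.95 mL + 1300 μL = 2.25 mL total → factor 2.25/0.95 = 2.3684
Step 2: 1.65 mL + 6.5 mL = 8.15 mL total → factor 8.15/1.65 = 4.9394
Step 3: 12-fold → factor 12
Step 4: 0.22 mL + 4.5 mL = 4.72 mL total → factor 4.72/0.22 = 21.455
Dilution factor through solution 4 = 2.3684 × 4.9394 × 12 × 21.455 = 3011.8
[solution 4] = 3.00 × 10^6 copies/μL / 3011.8 = 996 copies/μL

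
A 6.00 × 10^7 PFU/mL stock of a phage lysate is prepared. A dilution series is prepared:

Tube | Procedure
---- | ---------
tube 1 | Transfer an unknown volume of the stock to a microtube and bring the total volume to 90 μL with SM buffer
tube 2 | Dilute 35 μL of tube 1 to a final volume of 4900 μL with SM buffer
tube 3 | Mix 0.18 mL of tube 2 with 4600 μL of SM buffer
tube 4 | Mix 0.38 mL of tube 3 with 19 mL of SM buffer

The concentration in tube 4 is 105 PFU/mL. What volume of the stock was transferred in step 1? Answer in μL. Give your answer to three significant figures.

Step 1: v brought to 90 μL → factor = 90 μL/v
Step 2: 35 μL brought to 4900 μL → factor 4900/35 = 140
Step 3: 0.18 mL + 4600 μL = 4.78 mL total → factor 4.78/0.18 = 26.556
Step 4: 0.38 mL + 19 mL = 19.38 mL total → factor 19.38/0.38 = 51
Product of known-step factors = 1.8961 × 10^5
Overall factor = 6.00 × 10^7 PFU/mL / (105 PFU/mL) = 5.7143 × 10^5
Step-1 factor = 5.7143 × 10^5 / 1.8961 × 10^5 = 3.0138
v = 90 μL / 3.0138 = 29.9 μL

29.9 μL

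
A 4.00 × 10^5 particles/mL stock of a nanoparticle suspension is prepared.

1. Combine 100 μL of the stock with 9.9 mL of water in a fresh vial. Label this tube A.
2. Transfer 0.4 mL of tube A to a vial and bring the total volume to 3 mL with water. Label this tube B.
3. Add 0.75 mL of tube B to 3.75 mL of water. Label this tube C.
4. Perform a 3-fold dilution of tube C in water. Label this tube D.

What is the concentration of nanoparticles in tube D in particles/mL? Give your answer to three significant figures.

Step 1: 100 μL + 9.9 mL = 10000 μL total → factor 10000/100 = 100
Step 2: 0.4 mL brought to 3 mL → factor 3/0.4 = 7.5
Step 3: 0.75 mL + 3.75 mL = 4.5 mL total → factor 4.5/0.75 = 6
Step 4: 3-fold → factor 3
Dilution factor through tube D = 100 × 7.5 × 6 × 3 = 13500
[tube D] = 4.00 × 10^5 particles/mL / 13500 = 29.6 particles/mL

29.6 particles/mL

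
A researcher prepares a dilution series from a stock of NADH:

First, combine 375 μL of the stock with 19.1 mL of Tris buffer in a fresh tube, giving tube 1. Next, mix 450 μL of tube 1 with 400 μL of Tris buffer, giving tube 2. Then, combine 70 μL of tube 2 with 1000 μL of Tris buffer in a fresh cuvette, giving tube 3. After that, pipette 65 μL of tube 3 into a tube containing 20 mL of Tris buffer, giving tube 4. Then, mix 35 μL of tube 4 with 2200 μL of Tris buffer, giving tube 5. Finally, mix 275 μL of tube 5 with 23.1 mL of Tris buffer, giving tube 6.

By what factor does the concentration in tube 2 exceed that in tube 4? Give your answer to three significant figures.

4.72 × 10^3

Step 1: 375 μL + 19.1 mL = 19475 μL total → factor 19475/375 = 51.933
Step 2: 450 μL + 400 μL = 850 μL total → factor 850/450 = 1.8889
Step 3: 70 μL + 1000 μL = 1070 μL total → factor 1070/70 = 15.286
Step 4: 65 μL + 20 mL = 20065 μL total → factor 20065/65 = 308.69
Dilution factor to tube 2 = 98.096; to tube 4 = 4.6288 × 10^5
[tube 2]/[tube 4] = (factor to tube 4)/(factor to tube 2) = 4.6288 × 10^5/98.096 = 4.72 × 10^3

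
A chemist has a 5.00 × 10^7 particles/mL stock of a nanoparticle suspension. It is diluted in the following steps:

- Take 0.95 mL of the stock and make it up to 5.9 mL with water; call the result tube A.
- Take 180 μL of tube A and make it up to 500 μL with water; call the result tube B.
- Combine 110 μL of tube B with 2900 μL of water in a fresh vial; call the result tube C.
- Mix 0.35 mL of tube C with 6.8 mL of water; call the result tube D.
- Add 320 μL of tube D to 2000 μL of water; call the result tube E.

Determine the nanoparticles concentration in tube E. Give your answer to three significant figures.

715 particles/mL

Step 1: 0.95 mL brought to 5.9 mL → factor 5.9/0.95 = 6.2105
Step 2: 180 μL brought to 500 μL → factor 500/180 = 2.7778
Step 3: 110 μL + 2900 μL = 3010 μL total → factor 3010/110 = 27.364
Step 4: 0.35 mL + 6.8 mL = 7.15 mL total → factor 7.15/0.35 = 20.429
Step 5: 320 μL + 2000 μL = 2320 μL total → factor 2320/320 = 7.25
Overall dilution factor = 6.2105 × 2.7778 × 27.364 × 20.429 × 7.25 = 69916
Final = 5.00 × 10^7 particles/mL / 69916 = 715 particles/mL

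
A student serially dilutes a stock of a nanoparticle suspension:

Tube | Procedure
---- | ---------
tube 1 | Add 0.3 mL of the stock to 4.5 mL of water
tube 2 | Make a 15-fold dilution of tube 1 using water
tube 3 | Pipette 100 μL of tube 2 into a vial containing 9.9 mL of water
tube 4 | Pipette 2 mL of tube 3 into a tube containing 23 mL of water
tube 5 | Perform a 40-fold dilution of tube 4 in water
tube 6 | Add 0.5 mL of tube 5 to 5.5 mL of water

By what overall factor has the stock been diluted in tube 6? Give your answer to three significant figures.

Step 1: 0.3 mL + 4.5 mL = 4.8 mL total → factor 4.8/0.3 = 16
Step 2: 15-fold → factor 15
Step 3: 100 μL + 9.9 mL = 10000 μL total → factor 10000/100 = 100
Step 4: 2 mL + 23 mL = 25 mL total → factor 25/2 = 12.5
Step 5: 40-fold → factor 40
Step 6: 0.5 mL + 5.5 mL = 6 mL total → factor 6/0.5 = 12
Overall dilution factor = 16 × 15 × 100 × 12.5 × 40 × 12 = 1.44 × 10^8

1.44 × 10^8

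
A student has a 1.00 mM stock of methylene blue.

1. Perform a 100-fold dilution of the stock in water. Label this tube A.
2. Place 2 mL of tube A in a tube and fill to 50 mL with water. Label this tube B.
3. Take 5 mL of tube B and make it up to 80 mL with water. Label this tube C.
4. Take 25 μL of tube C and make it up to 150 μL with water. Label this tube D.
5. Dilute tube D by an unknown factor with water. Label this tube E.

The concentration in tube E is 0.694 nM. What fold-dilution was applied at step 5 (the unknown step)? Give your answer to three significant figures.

Step 1: 100-fold → factor 100
Step 2: 2 mL brought to 50 mL → factor 50/2 = 25
Step 3: 5 mL brought to 80 mL → factor 80/5 = 16
Step 4: 25 μL brought to 150 μL → factor 150/25 = 6
Step 5: unknown factor x
Product of known-step factors = 2.4 × 10^5
Overall factor = 1.00 mM / (0.694 nM) = 1.4409 × 10^6
x = 1.4409 × 10^6 / 2.4 × 10^5 = 6.00

6.00-fold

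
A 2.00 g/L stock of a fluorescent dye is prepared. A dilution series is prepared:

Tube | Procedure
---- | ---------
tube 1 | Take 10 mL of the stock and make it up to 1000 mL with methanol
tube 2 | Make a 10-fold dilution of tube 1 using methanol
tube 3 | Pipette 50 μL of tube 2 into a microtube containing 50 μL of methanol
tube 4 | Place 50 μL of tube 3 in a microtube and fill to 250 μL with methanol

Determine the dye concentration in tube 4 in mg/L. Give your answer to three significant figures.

Step 1: 10 mL brought to 1000 mL → factor 1000/10 = 100
Step 2: 10-fold → factor 10
Step 3: 50 μL + 50 μL = 100 μL total → factor 100/50 = 2
Step 4: 50 μL brought to 250 μL → factor 250/50 = 5
Overall dilution factor = 100 × 10 × 2 × 5 = 10000
Final = 2.00 g/L / 10000 = 0.0002000 g/L = 0.200 mg/L

0.200 mg/L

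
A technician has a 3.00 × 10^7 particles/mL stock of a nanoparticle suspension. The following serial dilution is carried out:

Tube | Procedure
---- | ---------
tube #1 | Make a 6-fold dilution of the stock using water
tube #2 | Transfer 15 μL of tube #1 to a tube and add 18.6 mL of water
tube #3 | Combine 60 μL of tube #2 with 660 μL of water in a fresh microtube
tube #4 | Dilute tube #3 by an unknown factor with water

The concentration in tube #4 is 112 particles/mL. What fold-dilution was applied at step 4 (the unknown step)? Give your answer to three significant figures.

Step 1: 6-fold → factor 6
Step 2: 15 μL + 18.6 mL = 18615 μL total → factor 18615/15 = 1241
Step 3: 60 μL + 660 μL = 720 μL total → factor 720/60 = 12
Step 4: unknown factor x
Product of known-step factors = 89352
Overall factor = 3.00 × 10^7 particles/mL / (112 particles/mL) = 2.6786 × 10^5
x = 2.6786 × 10^5 / 89352 = 3.00

3.00-fold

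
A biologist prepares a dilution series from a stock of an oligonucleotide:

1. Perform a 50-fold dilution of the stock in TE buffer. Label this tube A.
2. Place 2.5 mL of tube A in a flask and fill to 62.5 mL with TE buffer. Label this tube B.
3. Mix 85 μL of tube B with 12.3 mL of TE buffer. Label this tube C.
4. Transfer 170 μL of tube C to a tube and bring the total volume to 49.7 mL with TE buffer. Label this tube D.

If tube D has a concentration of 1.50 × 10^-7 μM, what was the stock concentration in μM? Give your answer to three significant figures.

Step 1: 50-fold → factor 50
Step 2: 2.5 mL brought to 62.5 mL → factor 62.5/2.5 = 25
Step 3: 85 μL + 12.3 mL = 12385 μL total → factor 12385/85 = 145.71
Step 4: 170 μL brought to 49.7 mL → factor 49700/170 = 292.35
Overall dilution factor = 50 × 25 × 145.71 × 292.35 = 5.3247 × 10^7
Stock = 1.50 × 10^-7 μM × 5.3247 × 10^7 = 7.99 μM

7.99 μM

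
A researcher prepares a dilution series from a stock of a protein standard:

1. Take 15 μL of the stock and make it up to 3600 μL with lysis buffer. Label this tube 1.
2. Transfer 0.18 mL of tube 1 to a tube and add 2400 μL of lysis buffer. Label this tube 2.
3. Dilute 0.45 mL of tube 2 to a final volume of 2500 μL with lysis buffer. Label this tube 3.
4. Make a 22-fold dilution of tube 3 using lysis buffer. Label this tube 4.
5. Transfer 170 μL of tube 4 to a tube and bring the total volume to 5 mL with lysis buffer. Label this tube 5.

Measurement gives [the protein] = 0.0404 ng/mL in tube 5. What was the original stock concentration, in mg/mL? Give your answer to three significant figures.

Step 1: 15 μL brought to 3600 μL → factor 3600/15 = 240
Step 2: 0.18 mL + 2400 μL = 2.58 mL total → factor 2.58/0.18 = 14.333
Step 3: 0.45 mL brought to 2500 μL → factor 2.5/0.45 = 5.5556
Step 4: 22-fold → factor 22
Step 5: 170 μL brought to 5 mL → factor 5000/170 = 29.412
Overall dilution factor = 240 × 14.333 × 5.5556 × 22 × 29.412 = 1.2366 × 10^7
Stock = 0.0404 ng/mL × 1.2366 × 10^7 = 4.996 × 10^5 ng/mL = 0.500 mg/mL

0.500 mg/mL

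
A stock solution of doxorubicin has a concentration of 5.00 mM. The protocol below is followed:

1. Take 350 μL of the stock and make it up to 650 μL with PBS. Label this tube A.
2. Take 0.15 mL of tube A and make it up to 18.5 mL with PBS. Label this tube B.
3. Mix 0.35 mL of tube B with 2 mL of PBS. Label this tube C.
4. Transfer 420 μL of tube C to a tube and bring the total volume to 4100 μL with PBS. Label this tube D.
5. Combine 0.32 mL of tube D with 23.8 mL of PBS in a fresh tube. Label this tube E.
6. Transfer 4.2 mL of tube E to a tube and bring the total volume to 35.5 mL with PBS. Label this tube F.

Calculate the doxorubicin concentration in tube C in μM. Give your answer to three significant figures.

3.25 μM

Step 1: 350 μL brought to 650 μL → factor 650/350 = 1.8571
Step 2: 0.15 mL brought to 18.5 mL → factor 18.5/0.15 = 123.33
Step 3: 0.35 mL + 2 mL = 2.35 mL total → factor 2.35/0.35 = 6.7143
Dilution factor through tube C = 1.8571 × 123.33 × 6.7143 = 1537.9
[tube C] = 5.00 mM / 1537.9 = 0.003251 mM = 3.25 μM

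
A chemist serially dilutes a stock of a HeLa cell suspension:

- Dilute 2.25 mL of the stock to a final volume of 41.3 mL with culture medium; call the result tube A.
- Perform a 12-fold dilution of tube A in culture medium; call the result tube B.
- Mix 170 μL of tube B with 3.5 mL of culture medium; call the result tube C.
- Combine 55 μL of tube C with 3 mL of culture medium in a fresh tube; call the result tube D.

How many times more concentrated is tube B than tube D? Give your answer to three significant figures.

Step 1: 2.25 mL brought to 41.3 mL → factor 41.3/2.25 = 18.356
Step 2: 12-fold → factor 12
Step 3: 170 μL + 3.5 mL = 3670 μL total → factor 3670/170 = 21.588
Step 4: 55 μL + 3 mL = 3055 μL total → factor 3055/55 = 55.545
Dilution factor to tube B = 220.27; to tube D = 2.6413 × 10^5
[tube B]/[tube D] = (factor to tube D)/(factor to tube B) = 2.6413 × 10^5/220.27 = 1.20 × 10^3

1.20 × 10^3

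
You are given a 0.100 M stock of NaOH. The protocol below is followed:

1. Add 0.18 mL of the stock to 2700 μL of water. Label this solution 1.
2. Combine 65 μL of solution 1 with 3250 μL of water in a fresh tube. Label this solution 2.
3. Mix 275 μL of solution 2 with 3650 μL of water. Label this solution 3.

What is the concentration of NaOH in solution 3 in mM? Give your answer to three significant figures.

0.00859 mM

Step 1: 0.18 mL + 2700 μL = 2.88 mL total → factor 2.88/0.18 = 16
Step 2: 65 μL + 3250 μL = 3315 μL total → factor 3315/65 = 51
Step 3: 275 μL + 3650 μL = 3925 μL total → factor 3925/275 = 14.273
Overall dilution factor = 16 × 51 × 14.273 = 11647
Final = 0.100 M / 11647 = 8.586 × 10^-6 M = 0.00859 mM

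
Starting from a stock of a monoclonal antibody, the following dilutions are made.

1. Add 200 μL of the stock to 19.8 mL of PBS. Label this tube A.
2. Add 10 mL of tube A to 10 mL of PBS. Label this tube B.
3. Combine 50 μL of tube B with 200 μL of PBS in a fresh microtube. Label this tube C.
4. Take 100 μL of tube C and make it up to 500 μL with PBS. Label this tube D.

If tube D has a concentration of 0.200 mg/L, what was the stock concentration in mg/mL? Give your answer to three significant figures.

Step 1: 200 μL + 19.8 mL = 20000 μL total → factor 20000/200 = 100
Step 2: 10 mL + 10 mL = 20 mL total → factor 20/10 = 2
Step 3: 50 μL + 200 μL = 250 μL total → factor 250/50 = 5
Step 4: 100 μL brought to 500 μL → factor 500/100 = 5
Overall dilution factor = 100 × 2 × 5 × 5 = 5000
Stock = 0.200 mg/L × 5000 = 1000 mg/L = 1.00 mg/mL

1.00 mg/mL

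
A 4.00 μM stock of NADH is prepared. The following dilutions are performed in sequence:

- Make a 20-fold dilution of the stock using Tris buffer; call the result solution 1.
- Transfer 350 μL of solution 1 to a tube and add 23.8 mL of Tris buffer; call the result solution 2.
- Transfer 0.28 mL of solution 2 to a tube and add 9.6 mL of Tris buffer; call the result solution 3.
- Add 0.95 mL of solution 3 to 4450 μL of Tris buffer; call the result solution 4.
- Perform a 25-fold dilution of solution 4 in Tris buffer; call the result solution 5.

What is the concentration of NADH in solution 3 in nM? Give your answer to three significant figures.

Step 1: 20-fold → factor 20
Step 2: 350 μL + 23.8 mL = 24150 μL total → factor 24150/350 = 69
Step 3: 0.28 mL + 9.6 mL = 9.88 mL total → factor 9.88/0.28 = 35.286
Dilution factor through solution 3 = 20 × 69 × 35.286 = 48694
[solution 3] = 4.00 μM / 48694 = 8.215 × 10^-5 μM = 0.0821 nM

0.0821 nM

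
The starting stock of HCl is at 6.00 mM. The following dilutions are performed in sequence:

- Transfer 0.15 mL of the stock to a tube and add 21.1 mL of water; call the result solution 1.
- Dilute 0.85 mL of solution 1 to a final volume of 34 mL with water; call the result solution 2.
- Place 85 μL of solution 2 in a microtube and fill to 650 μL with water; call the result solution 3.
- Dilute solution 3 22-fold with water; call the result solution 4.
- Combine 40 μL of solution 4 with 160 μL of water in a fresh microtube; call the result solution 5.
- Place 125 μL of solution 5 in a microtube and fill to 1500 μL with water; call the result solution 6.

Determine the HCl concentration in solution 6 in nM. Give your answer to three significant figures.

0.105 nM

Step 1: 0.15 mL + 21.1 mL = 21.25 mL total → factor 21.25/0.15 = 141.67
Step 2: 0.85 mL brought to 34 mL → factor 34/0.85 = 40
Step 3: 85 μL brought to 650 μL → factor 650/85 = 7.6471
Step 4: 22-fold → factor 22
Step 5: 40 μL + 160 μL = 200 μL total → factor 200/40 = 5
Step 6: 125 μL brought to 1500 μL → factor 1500/125 = 12
Overall dilution factor = 141.67 × 40 × 7.6471 × 22 × 5 × 12 = 5.72 × 10^7
Final = 6.00 mM / 5.72 × 10^7 = 1.049 × 10^-7 mM = 0.105 nM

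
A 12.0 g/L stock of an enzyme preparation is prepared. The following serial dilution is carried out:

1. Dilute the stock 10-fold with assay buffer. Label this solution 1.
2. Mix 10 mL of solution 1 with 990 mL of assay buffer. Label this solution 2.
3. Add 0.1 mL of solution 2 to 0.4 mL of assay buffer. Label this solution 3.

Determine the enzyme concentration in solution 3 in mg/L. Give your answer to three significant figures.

2.40 mg/L

Step 1: 10-fold → factor 10
Step 2: 10 mL + 990 mL = 1000 mL total → factor 1000/10 = 100
Step 3: 0.1 mL + 0.4 mL = 0.5 mL total → factor 0.5/0.1 = 5
Overall dilution factor = 10 × 100 × 5 = 5000
Final = 12.0 g/L / 5000 = 0.002400 g/L = 2.40 mg/L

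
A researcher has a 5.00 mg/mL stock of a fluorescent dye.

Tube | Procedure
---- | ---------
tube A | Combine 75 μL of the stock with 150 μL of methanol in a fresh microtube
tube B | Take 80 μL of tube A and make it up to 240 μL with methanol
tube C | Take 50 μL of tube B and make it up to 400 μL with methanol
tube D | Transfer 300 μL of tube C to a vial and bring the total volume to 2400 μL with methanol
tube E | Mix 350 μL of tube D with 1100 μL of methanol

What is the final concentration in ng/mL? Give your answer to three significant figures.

Step 1: 75 μL + 150 μL = 225 μL total → factor 225/75 = 3
Step 2: 80 μL brought to 240 μL → factor 240/80 = 3
Step 3: 50 μL brought to 400 μL → factor 400/50 = 8
Step 4: 300 μL brought to 2400 μL → factor 2400/300 = 8
Step 5: 350 μL + 1100 μL = 1450 μL total → factor 1450/350 = 4.1429
Overall dilution factor = 3 × 3 × 8 × 8 × 4.1429 = 2386.3
Final = 5.00 mg/mL / 2386.3 = 0.002095 mg/mL = 2.10 × 10^3 ng/mL

2.10 × 10^3 ng/mL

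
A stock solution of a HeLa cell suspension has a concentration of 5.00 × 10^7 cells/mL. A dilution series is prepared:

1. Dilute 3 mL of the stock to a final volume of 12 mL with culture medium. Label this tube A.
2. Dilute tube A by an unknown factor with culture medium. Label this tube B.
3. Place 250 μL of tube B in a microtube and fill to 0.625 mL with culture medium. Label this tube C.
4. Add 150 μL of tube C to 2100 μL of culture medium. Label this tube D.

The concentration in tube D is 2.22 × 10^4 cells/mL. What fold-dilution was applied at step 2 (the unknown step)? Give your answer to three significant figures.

15.0-fold

Step 1: 3 mL brought to 12 mL → factor 12/3 = 4
Step 2: unknown factor x
Step 3: 250 μL brought to 0.625 mL → factor 625/250 = 2.5
Step 4: 150 μL + 2100 μL = 2250 μL total → factor 2250/150 = 15
Product of known-step factors = 150
Overall factor = 5.00 × 10^7 cells/mL / (2.22 × 10^4 cells/mL) = 2252.3
x = 2252.3 / 150 = 15.0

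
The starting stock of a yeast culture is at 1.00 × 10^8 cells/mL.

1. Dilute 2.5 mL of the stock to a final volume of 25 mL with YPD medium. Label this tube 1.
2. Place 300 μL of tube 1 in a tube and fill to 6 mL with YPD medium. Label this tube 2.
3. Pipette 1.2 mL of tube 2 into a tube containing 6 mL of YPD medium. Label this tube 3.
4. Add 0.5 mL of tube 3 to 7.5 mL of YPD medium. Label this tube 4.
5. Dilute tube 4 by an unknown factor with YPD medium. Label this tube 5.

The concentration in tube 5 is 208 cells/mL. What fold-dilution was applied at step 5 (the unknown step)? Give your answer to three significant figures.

Step 1: 2.5 mL brought to 25 mL → factor 25/2.5 = 10
Step 2: 300 μL brought to 6 mL → factor 6000/300 = 20
Step 3: 1.2 mL + 6 mL = 7.2 mL total → factor 7.2/1.2 = 6
Step 4: 0.5 mL + 7.5 mL = 8 mL total → factor 8/0.5 = 16
Step 5: unknown factor x
Product of known-step factors = 19200
Overall factor = 1.00 × 10^8 cells/mL / (208 cells/mL) = 4.8077 × 10^5
x = 4.8077 × 10^5 / 19200 = 25.0

25.0-fold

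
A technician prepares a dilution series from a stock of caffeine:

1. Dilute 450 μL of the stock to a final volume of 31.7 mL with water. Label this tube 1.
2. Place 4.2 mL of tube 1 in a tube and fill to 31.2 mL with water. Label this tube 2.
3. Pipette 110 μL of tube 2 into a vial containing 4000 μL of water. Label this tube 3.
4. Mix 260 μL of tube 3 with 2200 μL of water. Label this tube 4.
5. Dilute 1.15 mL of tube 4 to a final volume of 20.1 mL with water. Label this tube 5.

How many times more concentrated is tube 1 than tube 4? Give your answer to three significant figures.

2.63 × 10^3

Step 1: 450 μL brought to 31.7 mL → factor 31700/450 = 70.444
Step 2: 4.2 mL brought to 31.2 mL → factor 31.2/4.2 = 7.4286
Step 3: 110 μL + 4000 μL = 4110 μL total → factor 4110/110 = 37.364
Step 4: 260 μL + 2200 μL = 2460 μL total → factor 2460/260 = 9.4615
Dilution factor to tube 1 = 70.444; to tube 4 = 1.85 × 10^5
[tube 1]/[tube 4] = (factor to tube 4)/(factor to tube 1) = 1.85 × 10^5/70.444 = 2.63 × 10^3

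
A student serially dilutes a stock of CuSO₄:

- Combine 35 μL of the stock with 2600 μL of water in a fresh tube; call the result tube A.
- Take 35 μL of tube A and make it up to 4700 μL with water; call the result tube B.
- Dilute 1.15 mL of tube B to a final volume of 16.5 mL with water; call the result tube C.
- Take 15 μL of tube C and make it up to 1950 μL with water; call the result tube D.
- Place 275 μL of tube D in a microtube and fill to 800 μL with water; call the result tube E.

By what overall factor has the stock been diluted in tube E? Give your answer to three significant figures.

Step 1: 35 μL + 2600 μL = 2635 μL total → factor 2635/35 = 75.286
Step 2: 35 μL brought to 4700 μL → factor 4700/35 = 134.29
Step 3: 1.15 mL brought to 16.5 mL → factor 16.5/1.15 = 14.348
Step 4: 15 μL brought to 1950 μL → factor 1950/15 = 130
Step 5: 275 μL brought to 800 μL → factor 800/275 = 2.9091
Overall dilution factor = 75.286 × 134.29 × 14.348 × 130 × 2.9091 = 5.4857 × 10^7

5.49 × 10^7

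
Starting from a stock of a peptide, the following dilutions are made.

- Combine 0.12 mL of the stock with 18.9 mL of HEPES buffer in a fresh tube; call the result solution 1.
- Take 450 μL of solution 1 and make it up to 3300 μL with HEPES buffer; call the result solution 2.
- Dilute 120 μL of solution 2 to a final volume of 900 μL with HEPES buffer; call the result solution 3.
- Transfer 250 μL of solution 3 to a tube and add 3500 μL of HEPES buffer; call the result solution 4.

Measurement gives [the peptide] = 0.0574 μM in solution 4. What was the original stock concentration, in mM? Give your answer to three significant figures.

Step 1: 0.12 mL + 18.9 mL = 19.02 mL total → factor 19.02/0.12 = 158.5
Step 2: 450 μL brought to 3300 μL → factor 3300/450 = 7.3333
Step 3: 120 μL brought to 900 μL → factor 900/120 = 7.5
Step 4: 250 μL + 3500 μL = 3750 μL total → factor 3750/250 = 15
Overall dilution factor = 158.5 × 7.3333 × 7.5 × 15 = 1.3076 × 10^5
Stock = 0.0574 μM × 1.3076 × 10^5 = 7506 μM = 7.51 mM

7.51 mM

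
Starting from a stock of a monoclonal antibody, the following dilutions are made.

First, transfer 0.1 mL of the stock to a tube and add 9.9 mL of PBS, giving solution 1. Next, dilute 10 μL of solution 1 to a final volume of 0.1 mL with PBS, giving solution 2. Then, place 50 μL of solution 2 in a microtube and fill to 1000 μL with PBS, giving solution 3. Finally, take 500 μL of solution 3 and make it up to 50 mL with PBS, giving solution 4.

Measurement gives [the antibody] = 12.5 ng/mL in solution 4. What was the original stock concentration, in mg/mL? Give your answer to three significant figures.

Step 1: 0.1 mL + 9.9 mL = 10 mL total → factor 10/0.1 = 100
Step 2: 10 μL brought to 0.1 mL → factor 100/10 = 10
Step 3: 50 μL brought to 1000 μL → factor 1000/50 = 20
Step 4: 500 μL brought to 50 mL → factor 50000/500 = 100
Overall dilution factor = 100 × 10 × 20 × 100 = 2 × 10^6
Stock = 12.5 ng/mL × 2 × 10^6 = 2.500 × 10^7 ng/mL = 25.0 mg/mL

25.0 mg/mL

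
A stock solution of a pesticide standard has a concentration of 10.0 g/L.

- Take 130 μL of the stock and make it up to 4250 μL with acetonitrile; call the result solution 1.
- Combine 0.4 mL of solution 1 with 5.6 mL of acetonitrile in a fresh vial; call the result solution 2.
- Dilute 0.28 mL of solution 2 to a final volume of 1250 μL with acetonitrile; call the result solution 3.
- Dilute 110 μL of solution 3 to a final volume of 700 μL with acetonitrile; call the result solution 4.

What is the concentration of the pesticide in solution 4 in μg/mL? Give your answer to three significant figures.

Step 1: 130 μL brought to 4250 μL → factor 4250/130 = 32.692
Step 2: 0.4 mL + 5.6 mL = 6 mL total → factor 6/0.4 = 15
Step 3: 0.28 mL brought to 1250 μL → factor 1.25/0.28 = 4.4643
Step 4: 110 μL brought to 700 μL → factor 700/110 = 6.3636
Overall dilution factor = 32.692 × 15 × 4.4643 × 6.3636 = 13931
Final = 10.0 g/L / 13931 = 0.0007178 g/L = 0.718 μg/mL

0.718 μg/mL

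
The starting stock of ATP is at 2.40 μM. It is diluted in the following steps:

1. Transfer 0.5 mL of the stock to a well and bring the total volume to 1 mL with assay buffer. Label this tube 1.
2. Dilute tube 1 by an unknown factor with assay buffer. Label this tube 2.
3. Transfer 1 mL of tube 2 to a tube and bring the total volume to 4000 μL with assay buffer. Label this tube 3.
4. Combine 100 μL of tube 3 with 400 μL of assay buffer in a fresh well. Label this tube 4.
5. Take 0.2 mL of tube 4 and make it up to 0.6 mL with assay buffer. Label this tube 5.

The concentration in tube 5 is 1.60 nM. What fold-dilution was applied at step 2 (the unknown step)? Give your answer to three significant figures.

12.5-fold

Step 1: 0.5 mL brought to 1 mL → factor 1/0.5 = 2
Step 2: unknown factor x
Step 3: 1 mL brought to 4000 μL → factor 4/1 = 4
Step 4: 100 μL + 400 μL = 500 μL total → factor 500/100 = 5
Step 5: 0.2 mL brought to 0.6 mL → factor 0.6/0.2 = 3
Product of known-step factors = 120
Overall factor = 2.40 μM / (1.60 nM) = 1500
x = 1500 / 120 = 12.5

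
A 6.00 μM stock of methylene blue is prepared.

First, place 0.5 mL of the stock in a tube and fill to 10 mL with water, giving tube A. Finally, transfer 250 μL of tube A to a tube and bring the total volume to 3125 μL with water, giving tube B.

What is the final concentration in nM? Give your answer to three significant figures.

24.0 nM

Step 1: 0.5 mL brought to 10 mL → factor 10/0.5 = 20
Step 2: 250 μL brought to 3125 μL → factor 3125/250 = 12.5
Overall dilution factor = 20 × 12.5 = 250
Final = 6.00 μM / 250 = 0.02400 μM = 24.0 nM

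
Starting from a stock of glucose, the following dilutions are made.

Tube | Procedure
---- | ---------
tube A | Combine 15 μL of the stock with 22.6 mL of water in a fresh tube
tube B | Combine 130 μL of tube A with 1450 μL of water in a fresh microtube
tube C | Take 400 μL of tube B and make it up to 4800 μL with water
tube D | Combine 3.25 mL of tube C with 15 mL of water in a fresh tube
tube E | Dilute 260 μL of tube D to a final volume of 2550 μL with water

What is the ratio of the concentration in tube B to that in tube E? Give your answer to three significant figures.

Step 1: 15 μL + 22.6 mL = 22615 μL total → factor 22615/15 = 1507.7
Step 2: 130 μL + 1450 μL = 1580 μL total → factor 1580/130 = 12.154
Step 3: 400 μL brought to 4800 μL → factor 4800/400 = 12
Step 4: 3.25 mL + 15 mL = 18.25 mL total → factor 18.25/3.25 = 5.6154
Step 5: 260 μL brought to 2550 μL → factor 2550/260 = 9.8077
Dilution factor to tube B = 18324; to tube E = 1.211 × 10^7
[tube B]/[tube E] = (factor to tube E)/(factor to tube B) = 1.211 × 10^7/18324 = 661

661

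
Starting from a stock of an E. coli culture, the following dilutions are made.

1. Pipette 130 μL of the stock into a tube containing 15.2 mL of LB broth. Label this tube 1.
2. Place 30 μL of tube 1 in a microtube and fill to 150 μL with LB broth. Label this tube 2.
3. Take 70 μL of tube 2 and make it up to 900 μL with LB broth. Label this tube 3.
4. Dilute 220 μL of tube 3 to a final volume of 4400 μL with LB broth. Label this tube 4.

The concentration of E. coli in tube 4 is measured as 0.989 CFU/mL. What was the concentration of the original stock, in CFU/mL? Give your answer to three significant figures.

1.50 × 10^5 CFU/mL

Step 1: 130 μL + 15.2 mL = 15330 μL total → factor 15330/130 = 117.92
Step 2: 30 μL brought to 150 μL → factor 150/30 = 5
Step 3: 70 μL brought to 900 μL → factor 900/70 = 12.857
Step 4: 220 μL brought to 4400 μL → factor 4400/220 = 20
Overall dilution factor = 117.92 × 5 × 12.857 × 20 = 1.5162 × 10^5
Stock = 0.989 CFU/mL × 1.5162 × 10^5 = 1.50 × 10^5 CFU/mL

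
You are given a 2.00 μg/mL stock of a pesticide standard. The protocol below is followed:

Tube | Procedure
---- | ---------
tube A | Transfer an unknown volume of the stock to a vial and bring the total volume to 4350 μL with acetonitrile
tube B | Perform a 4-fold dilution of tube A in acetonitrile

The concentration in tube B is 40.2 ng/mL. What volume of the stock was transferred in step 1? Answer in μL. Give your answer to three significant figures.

350 μL

Step 1: v brought to 4350 μL → factor = 4350 μL/v
Step 2: 4-fold → factor 4
Product of known-step factors = 4
Overall factor = 2.00 μg/mL / (40.2 ng/mL) = 49.751
Step-1 factor = 49.751 / 4 = 12.438
v = 4350 μL / 12.438 = 350 μL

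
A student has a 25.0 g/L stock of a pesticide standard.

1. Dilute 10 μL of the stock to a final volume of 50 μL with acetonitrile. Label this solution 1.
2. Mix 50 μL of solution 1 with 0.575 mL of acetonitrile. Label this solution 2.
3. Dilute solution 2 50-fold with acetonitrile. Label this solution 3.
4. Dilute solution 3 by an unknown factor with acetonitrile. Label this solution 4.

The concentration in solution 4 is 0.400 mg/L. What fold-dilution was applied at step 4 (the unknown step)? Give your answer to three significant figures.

20.0-fold

Step 1: 10 μL brought to 50 μL → factor 50/10 = 5
Step 2: 50 μL + 0.575 mL = 625 μL total → factor 625/50 = 12.5
Step 3: 50-fold → factor 50
Step 4: unknown factor x
Product of known-step factors = 3125
Overall factor = 25.0 g/L / (0.400 mg/L) = 62500
x = 62500 / 3125 = 20.0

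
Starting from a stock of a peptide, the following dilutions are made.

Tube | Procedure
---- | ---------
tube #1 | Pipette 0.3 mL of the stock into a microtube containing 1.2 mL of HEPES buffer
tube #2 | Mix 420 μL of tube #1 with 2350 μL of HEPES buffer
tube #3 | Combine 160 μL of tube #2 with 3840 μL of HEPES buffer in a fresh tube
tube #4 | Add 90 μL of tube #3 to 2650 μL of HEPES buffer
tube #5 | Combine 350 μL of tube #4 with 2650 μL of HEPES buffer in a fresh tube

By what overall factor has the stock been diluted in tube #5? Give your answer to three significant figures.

2.15 × 10^5

Step 1: 0.3 mL + 1.2 mL = 1.5 mL total → factor 1.5/0.3 = 5
Step 2: 420 μL + 2350 μL = 2770 μL total → factor 2770/420 = 6.5952
Step 3: 160 μL + 3840 μL = 4000 μL total → factor 4000/160 = 25
Step 4: 90 μL + 2650 μL = 2740 μL total → factor 2740/90 = 30.444
Step 5: 350 μL + 2650 μL = 3000 μL total → factor 3000/350 = 8.5714
Overall dilution factor = 5 × 6.5952 × 25 × 30.444 × 8.5714 = 2.1513 × 10^5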